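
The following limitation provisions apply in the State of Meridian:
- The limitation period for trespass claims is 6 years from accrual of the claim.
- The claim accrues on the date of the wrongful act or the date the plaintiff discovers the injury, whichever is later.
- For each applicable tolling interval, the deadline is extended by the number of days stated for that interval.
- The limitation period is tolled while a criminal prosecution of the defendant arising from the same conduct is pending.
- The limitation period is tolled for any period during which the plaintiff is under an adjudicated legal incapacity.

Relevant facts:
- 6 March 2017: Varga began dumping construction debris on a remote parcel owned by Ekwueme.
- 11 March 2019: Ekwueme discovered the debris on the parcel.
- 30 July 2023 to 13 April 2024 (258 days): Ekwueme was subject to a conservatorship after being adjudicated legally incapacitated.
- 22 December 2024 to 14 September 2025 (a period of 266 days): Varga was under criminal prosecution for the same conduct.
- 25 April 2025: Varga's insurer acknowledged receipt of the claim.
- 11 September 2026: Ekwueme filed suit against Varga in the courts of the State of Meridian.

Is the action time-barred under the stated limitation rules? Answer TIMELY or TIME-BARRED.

TIME-BARRED

Because discovery on 11 March 2019 post-dates the 6 March 2017 act, accrual under the later-of rule falls on 11 March 2019.
Adding the 6 years base period to 11 March 2019 gives a deadline of 11 March 2025, before any tolling.
The plaintiff's legal incapacity from 30 July 2023 to 13 April 2024 tolled the period for 258 days, extending the deadline to 24 November 2025.
The pending criminal prosecution from 22 December 2024 to 14 September 2025 tolled the period for 266 days, extending the deadline to 17 August 2026.
The other events in the timeline have no effect on the limitation period under the stated rules.
The 11 September 2026 filing falls after the 17 August 2026 deadline; the claim is time-barred.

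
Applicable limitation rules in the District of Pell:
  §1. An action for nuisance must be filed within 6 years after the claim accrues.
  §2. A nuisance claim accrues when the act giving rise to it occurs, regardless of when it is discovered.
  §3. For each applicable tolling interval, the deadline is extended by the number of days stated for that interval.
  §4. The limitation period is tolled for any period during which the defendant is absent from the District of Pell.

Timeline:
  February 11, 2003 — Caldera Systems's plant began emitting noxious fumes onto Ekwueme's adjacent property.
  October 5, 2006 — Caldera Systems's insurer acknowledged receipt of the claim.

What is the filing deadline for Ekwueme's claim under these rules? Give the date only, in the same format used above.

The claim accrued on February 11, 2003, when the wrongful act occurred.
6 years from February 11, 2003 is February 11, 2009.
The other events in the timeline have no effect on the limitation period under the stated rules.

February 11, 2009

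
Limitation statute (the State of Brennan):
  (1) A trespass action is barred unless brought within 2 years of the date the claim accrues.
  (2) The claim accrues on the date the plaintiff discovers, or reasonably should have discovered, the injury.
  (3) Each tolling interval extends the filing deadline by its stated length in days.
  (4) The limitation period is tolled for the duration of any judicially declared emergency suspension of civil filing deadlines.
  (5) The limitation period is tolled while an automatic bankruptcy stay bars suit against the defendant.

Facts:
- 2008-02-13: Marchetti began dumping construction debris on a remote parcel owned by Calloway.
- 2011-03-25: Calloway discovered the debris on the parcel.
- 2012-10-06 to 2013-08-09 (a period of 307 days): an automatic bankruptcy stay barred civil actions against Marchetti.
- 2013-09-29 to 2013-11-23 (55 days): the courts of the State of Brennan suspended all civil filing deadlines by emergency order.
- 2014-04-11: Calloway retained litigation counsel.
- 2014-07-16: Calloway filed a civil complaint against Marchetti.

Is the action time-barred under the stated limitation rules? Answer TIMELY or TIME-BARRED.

The claim did not accrue until Calloway discovered the injury on 2011-03-25; the 2008-02-13 act date does not start the clock under the stated rule.
Adding the 2 years base period to 2011-03-25 gives a deadline of 2013-03-25, before any tolling.
Because the automatic bankruptcy stay ran from 2012-10-06 to 2013-08-09, the deadline is extended by 307 days to 2014-01-26.
The period was tolled for 55 days by the emergency suspension of filing deadlines (2013-09-29 to 2013-11-23), pushing the deadline to 2014-03-22.
None of the other events listed affects the running of the period under the stated rules.
Calloway filed on 2014-07-16, after the 2014-03-22 deadline, so the action is time-barred.

TIME-BARRED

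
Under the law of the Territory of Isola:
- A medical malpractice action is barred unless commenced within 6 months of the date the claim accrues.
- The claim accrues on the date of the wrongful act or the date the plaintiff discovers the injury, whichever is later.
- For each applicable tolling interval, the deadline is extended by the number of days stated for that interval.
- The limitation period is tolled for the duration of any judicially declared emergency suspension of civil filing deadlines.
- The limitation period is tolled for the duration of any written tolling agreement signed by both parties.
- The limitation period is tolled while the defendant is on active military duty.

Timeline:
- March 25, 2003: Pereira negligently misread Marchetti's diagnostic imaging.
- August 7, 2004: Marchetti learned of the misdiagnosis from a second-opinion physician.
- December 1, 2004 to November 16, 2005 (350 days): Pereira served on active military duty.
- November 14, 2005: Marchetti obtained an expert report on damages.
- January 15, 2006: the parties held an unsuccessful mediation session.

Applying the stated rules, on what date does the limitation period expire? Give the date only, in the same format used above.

The claim accrued on August 7, 2004 — the later of the March 25, 2003 act and the August 7, 2004 discovery.
The untolled deadline — 6 months after August 7, 2004 — is February 7, 2005.
Because the defendant's active military service ran from December 1, 2004 to November 16, 2005, the deadline is extended by 350 days to January 23, 2006.
None of the other events listed affects the running of the period under the stated rules.

January 23, 2006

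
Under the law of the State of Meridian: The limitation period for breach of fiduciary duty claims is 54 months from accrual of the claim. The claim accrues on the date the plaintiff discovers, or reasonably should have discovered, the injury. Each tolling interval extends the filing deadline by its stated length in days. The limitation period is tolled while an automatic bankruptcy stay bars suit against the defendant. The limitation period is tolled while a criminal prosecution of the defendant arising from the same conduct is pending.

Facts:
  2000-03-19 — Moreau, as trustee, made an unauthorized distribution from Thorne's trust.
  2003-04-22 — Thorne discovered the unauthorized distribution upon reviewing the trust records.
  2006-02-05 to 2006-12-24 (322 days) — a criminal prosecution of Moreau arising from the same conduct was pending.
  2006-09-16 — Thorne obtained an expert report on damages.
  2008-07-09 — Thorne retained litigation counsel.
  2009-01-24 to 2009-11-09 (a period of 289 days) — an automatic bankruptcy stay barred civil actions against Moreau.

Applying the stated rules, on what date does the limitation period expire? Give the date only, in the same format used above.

2008-09-08

Accrual is tied to discovery, so the period began on 2003-04-22 rather than on 2000-03-19 when the act occurred.
The untolled deadline — 54 months after 2003-04-22 — is 2007-10-22.
The period was tolled for 322 days by the pending criminal prosecution (2006-02-05 to 2006-12-24), pushing the deadline to 2008-09-08.
By the time the automatic bankruptcy stay began on 2009-01-24, the limitation period had already expired on 2008-09-08; that interval cannot revive it.
Nothing else in the chronology tolls or restarts the period.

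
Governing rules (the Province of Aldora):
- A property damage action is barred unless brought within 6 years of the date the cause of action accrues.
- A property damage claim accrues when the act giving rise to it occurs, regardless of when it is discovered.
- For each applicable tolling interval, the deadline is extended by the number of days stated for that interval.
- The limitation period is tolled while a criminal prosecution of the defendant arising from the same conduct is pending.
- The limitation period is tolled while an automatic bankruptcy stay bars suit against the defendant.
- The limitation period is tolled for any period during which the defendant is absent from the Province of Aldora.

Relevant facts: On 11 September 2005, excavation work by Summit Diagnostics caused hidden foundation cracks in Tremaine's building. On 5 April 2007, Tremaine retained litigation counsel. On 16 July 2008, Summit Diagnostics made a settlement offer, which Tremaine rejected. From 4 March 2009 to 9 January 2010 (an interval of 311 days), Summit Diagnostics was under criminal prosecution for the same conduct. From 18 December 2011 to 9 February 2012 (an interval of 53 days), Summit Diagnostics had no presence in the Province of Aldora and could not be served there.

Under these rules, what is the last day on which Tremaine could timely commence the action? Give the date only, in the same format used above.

The limitation period began to run on 11 September 2005.
Adding the 6 years base period to 11 September 2005 gives a deadline of 11 September 2011, before any tolling.
The period was tolled for 311 days by the pending criminal prosecution (4 March 2009 to 9 January 2010), pushing the deadline to 18 July 2012.
Because the defendant's absence from the jurisdiction ran from 18 December 2011 to 9 February 2012, the deadline is extended by 53 days to 9 September 2012.
None of the other events listed affects the running of the period under the stated rules.

9 September 2012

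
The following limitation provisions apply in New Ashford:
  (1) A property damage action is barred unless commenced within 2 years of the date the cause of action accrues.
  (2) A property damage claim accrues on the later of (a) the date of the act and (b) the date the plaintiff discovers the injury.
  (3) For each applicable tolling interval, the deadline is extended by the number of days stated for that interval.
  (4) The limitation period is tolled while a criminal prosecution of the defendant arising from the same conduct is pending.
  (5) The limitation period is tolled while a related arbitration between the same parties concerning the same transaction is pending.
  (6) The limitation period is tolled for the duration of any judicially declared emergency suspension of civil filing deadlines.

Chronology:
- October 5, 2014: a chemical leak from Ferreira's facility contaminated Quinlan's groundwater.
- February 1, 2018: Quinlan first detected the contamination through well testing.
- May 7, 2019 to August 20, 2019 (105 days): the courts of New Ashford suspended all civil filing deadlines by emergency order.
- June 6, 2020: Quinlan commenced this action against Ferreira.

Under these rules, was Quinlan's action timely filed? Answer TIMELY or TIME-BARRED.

The claim accrued on February 1, 2018 — the later of the October 5, 2014 act and the February 1, 2018 discovery.
Adding the 2 years base period to February 1, 2018 gives a deadline of February 1, 2020, before any tolling.
Because the emergency suspension of filing deadlines ran from May 7, 2019 to August 20, 2019, the deadline is extended by 105 days to May 16, 2020.
Filing on June 6, 2020 missed the May 16, 2020 deadline — the action is time-barred.

TIME-BARRED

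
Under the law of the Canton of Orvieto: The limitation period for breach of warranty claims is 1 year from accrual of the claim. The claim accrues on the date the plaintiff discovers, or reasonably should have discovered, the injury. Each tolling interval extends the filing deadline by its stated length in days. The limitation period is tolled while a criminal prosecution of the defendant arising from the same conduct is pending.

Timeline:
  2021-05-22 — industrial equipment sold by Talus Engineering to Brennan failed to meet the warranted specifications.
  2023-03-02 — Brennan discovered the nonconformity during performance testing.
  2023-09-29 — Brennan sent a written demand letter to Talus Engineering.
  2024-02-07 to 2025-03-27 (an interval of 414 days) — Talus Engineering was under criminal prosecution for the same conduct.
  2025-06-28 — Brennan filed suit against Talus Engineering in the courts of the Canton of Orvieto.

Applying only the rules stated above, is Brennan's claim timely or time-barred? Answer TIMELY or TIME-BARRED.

TIME-BARRED

Under the discovery rule, the claim accrued on 2023-03-02, when Brennan discovered the injury — not on the 2021-05-22 date of the underlying act.
Adding the 1 year base period to 2023-03-02 gives a deadline of 2024-03-02, before any tolling.
The pending criminal prosecution from 2024-02-07 to 2025-03-27 tolled the period for 414 days, extending the deadline to 2025-04-20.
The other events in the timeline have no effect on the limitation period under the stated rules.
Brennan filed on 2025-06-28, after the 2025-04-20 deadline, so the action is time-barred.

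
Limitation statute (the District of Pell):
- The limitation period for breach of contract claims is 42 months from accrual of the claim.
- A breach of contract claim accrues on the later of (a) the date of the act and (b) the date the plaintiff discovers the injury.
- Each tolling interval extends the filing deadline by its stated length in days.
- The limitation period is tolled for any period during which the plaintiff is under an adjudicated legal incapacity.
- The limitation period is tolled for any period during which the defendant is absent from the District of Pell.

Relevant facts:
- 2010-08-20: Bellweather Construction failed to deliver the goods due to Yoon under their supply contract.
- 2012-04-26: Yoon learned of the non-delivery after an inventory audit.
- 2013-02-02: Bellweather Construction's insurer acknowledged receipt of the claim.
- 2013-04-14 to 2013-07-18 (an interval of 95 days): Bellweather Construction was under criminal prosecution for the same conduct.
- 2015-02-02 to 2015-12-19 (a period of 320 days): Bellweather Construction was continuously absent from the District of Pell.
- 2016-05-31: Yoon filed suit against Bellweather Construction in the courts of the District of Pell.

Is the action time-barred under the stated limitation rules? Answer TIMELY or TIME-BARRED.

TIMELY

The claim accrued on 2012-04-26 — the later of the 2010-08-20 act and the 2012-04-26 discovery.
42 months from 2012-04-26 is 2015-10-26.
The defendant's absence from the jurisdiction from 2015-02-02 to 2015-12-19 tolled the period for 320 days, extending the deadline to 2016-09-10.
Although a criminal prosecution ran from 2013-04-14 to 2013-07-18, the stated rules do not make that a tolling event, so it is disregarded.
The other events in the timeline have no effect on the limitation period under the stated rules.
The 2016-05-31 filing precedes the 2016-09-10 deadline; the claim is timely.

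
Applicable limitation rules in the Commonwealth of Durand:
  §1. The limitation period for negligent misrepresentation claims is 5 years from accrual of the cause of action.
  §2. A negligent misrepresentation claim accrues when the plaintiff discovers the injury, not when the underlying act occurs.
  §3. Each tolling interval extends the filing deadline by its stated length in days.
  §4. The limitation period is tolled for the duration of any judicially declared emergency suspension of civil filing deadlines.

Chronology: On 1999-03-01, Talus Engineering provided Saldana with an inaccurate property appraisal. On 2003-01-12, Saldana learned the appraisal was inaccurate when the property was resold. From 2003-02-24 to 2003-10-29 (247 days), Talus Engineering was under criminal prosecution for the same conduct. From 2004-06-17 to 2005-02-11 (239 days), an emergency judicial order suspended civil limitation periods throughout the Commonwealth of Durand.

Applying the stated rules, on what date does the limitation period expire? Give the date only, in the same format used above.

2008-09-07

Accrual is tied to discovery, so the period began on 2003-01-12 rather than on 1999-03-01 when the act occurred.
5 years from 2003-01-12 is 2008-01-12.
Because the emergency suspension of filing deadlines ran from 2004-06-17 to 2005-02-11, the deadline is extended by 239 days to 2008-09-07.
Although a criminal prosecution ran from 2003-02-24 to 2003-10-29, the stated rules do not make that a tolling event, so it is disregarded.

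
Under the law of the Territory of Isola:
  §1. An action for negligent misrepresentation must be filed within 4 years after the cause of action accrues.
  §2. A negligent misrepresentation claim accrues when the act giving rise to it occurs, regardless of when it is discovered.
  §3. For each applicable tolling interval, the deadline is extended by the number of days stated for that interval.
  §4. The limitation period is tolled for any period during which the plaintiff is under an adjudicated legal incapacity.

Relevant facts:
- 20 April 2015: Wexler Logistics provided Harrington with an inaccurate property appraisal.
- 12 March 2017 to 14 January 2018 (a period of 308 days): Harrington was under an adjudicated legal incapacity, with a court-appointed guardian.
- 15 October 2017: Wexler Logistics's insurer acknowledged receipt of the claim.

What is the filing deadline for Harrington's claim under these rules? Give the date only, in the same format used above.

The limitation period began to run on 20 April 2015.
Adding the 4 years base period to 20 April 2015 gives a deadline of 20 April 2019, before any tolling.
The period was tolled for 308 days by the plaintiff's legal incapacity (12 March 2017 to 14 January 2018), pushing the deadline to 22 February 2020.
None of the other events listed affects the running of the period under the stated rules.

22 February 2020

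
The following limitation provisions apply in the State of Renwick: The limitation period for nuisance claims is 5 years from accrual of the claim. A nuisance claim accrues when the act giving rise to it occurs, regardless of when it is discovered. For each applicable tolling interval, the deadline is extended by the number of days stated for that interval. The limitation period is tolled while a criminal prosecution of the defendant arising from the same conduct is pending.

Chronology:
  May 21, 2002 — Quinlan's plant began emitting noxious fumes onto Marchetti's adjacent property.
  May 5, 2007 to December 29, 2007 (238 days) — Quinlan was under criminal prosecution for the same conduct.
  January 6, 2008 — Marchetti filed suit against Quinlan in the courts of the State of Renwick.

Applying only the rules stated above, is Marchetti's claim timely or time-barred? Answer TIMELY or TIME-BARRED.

TIMELY

The claim accrued on May 21, 2002, the date of the act.
5 years from May 21, 2002 is May 21, 2007.
The period was tolled for 238 days by the pending criminal prosecution (May 5, 2007 to December 29, 2007), pushing the deadline to January 14, 2008.
Filing on January 6, 2008 beat the January 14, 2008 deadline — the action is timely.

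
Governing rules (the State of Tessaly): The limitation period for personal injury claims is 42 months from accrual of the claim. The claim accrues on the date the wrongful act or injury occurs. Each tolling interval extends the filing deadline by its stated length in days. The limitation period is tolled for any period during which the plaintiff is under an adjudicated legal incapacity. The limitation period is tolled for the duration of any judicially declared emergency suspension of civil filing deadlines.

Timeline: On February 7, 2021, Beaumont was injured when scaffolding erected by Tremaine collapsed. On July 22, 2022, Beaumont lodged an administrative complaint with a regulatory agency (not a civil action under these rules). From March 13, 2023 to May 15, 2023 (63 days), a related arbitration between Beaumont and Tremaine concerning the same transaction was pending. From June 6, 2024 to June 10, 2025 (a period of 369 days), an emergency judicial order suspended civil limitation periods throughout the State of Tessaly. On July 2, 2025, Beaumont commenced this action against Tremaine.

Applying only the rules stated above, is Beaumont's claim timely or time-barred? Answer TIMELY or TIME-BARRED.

TIMELY

The claim accrued on February 7, 2021, when the wrongful act occurred.
Adding the 42 months base period to February 7, 2021 gives a deadline of August 7, 2024, before any tolling.
The emergency suspension of filing deadlines from June 6, 2024 to June 10, 2025 tolled the period for 369 days, extending the deadline to August 11, 2025.
Although a pending arbitration ran from March 13, 2023 to May 15, 2023, the stated rules do not make that a tolling event, so it is disregarded.
None of the other events listed affects the running of the period under the stated rules.
Beaumont filed on July 2, 2025, before the August 11, 2025 deadline, so the action is timely.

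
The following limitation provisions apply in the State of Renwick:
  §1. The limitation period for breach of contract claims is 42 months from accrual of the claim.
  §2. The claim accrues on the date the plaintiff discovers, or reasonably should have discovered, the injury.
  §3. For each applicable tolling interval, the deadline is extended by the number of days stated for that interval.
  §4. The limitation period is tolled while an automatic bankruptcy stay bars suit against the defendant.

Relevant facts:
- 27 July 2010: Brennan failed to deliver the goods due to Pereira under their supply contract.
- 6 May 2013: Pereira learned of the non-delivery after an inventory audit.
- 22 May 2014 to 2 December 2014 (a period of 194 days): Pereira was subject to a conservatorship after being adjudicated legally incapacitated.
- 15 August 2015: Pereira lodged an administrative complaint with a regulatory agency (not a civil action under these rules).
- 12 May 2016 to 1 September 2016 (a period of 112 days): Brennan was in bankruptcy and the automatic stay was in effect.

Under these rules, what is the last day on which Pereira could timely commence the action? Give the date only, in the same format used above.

26 February 2017

Under the discovery rule, the claim accrued on 6 May 2013, when Pereira discovered the injury — not on the 27 July 2010 date of the underlying act.
The untolled deadline — 42 months after 6 May 2013 — is 6 November 2016.
The period was tolled for 112 days by the automatic bankruptcy stay (12 May 2016 to 1 September 2016), pushing the deadline to 26 February 2017.
Although the plaintiff's incapacity ran from 22 May 2014 to 2 December 2014, the stated rules do not make that a tolling event, so it is disregarded.
None of the other events listed affects the running of the period under the stated rules.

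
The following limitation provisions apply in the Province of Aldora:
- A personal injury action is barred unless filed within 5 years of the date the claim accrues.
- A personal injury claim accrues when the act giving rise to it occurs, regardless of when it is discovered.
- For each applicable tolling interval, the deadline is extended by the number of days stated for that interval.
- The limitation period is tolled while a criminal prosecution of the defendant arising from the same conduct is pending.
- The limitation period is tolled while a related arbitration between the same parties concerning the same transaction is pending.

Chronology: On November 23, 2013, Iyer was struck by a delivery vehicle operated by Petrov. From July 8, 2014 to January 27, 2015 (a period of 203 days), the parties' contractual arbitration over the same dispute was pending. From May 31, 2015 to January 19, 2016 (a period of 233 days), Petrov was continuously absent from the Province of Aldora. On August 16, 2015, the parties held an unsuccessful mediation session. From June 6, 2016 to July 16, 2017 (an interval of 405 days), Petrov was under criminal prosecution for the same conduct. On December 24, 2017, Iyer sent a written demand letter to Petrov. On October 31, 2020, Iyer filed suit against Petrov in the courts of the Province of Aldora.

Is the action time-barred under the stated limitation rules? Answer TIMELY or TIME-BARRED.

TIME-BARRED

The limitation period began to run on November 23, 2013.
The untolled deadline — 5 years after November 23, 2013 — is November 23, 2018.
The pending related arbitration from July 8, 2014 to January 27, 2015 tolled the period for 203 days, extending the deadline to June 14, 2019.
The pending criminal prosecution from June 6, 2016 to July 16, 2017 tolled the period for 405 days, extending the deadline to July 23, 2020.
The defendant's absence from the jurisdiction from May 31, 2015 to January 19, 2016 does not toll the period, because no stated rule makes the defendant's absence a tolling event.
Nothing else in the chronology tolls or restarts the period.
Iyer filed on October 31, 2020, after the July 23, 2020 deadline, so the action is time-barred.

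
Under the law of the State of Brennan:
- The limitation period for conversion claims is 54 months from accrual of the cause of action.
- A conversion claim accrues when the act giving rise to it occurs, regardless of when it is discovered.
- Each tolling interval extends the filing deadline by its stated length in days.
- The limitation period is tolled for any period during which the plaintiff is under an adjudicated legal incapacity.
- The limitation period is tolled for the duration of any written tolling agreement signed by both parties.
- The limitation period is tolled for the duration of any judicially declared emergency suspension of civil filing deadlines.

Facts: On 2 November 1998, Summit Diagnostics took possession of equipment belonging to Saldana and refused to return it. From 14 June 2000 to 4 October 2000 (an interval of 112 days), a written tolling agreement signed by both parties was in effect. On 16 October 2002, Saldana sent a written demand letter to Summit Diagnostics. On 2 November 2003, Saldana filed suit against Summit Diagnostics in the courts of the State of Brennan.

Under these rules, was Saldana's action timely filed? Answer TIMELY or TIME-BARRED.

TIME-BARRED

The cause of action accrued on 2 November 1998, the date of the act.
Adding the 54 months base period to 2 November 1998 gives a deadline of 2 May 2003, before any tolling.
The written tolling agreement from 14 June 2000 to 4 October 2000 tolled the period for 112 days, extending the deadline to 22 August 2003.
None of the other events listed affects the running of the period under the stated rules.
The 2 November 2003 filing falls after the 22 August 2003 deadline; the claim is time-barred.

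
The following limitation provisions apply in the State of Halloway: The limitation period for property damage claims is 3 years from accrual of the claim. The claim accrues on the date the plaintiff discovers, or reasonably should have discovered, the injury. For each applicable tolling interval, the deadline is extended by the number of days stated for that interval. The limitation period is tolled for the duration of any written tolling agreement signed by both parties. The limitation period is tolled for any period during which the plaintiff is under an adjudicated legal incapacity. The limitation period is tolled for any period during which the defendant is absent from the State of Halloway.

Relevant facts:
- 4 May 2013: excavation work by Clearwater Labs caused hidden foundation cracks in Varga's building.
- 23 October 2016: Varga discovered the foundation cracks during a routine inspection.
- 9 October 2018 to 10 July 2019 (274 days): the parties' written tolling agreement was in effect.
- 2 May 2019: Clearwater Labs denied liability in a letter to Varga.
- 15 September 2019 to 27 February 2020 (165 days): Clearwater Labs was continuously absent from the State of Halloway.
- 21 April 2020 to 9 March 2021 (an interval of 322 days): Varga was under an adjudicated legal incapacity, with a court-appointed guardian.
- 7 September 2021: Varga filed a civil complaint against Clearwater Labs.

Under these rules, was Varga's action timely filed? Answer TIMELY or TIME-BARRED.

Accrual is tied to discovery, so the period began on 23 October 2016 rather than on 4 May 2013 when the act occurred.
3 years from 23 October 2016 is 23 October 2019.
Because the written tolling agreement ran from 9 October 2018 to 10 July 2019, the deadline is extended by 274 days to 23 July 2020.
Because the defendant's absence from the jurisdiction ran from 15 September 2019 to 27 February 2020, the deadline is extended by 165 days to 4 January 2021.
Because the plaintiff's legal incapacity ran from 21 April 2020 to 9 March 2021, the deadline is extended by 322 days to 22 November 2021.
The other events in the timeline have no effect on the limitation period under the stated rules.
The 7 September 2021 filing precedes the 22 November 2021 deadline; the claim is timely.

TIMELY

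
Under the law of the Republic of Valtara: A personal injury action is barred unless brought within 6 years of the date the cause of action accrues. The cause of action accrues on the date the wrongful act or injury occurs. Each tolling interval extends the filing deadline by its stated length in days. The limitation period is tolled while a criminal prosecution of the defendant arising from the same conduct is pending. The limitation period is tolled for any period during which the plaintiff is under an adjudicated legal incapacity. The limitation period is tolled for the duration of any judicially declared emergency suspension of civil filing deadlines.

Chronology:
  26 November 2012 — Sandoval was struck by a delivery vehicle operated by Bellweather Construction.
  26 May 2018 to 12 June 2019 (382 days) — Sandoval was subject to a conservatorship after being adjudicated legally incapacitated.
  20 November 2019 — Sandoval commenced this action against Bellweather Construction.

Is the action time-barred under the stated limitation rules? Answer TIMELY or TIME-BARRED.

TIMELY

The cause of action accrued on 26 November 2012, the date of the act.
6 years from 26 November 2012 is 26 November 2018.
The plaintiff's legal incapacity from 26 May 2018 to 12 June 2019 tolled the period for 382 days, extending the deadline to 13 December 2019.
Filing on 20 November 2019 beat the 13 December 2019 deadline — the action is timely.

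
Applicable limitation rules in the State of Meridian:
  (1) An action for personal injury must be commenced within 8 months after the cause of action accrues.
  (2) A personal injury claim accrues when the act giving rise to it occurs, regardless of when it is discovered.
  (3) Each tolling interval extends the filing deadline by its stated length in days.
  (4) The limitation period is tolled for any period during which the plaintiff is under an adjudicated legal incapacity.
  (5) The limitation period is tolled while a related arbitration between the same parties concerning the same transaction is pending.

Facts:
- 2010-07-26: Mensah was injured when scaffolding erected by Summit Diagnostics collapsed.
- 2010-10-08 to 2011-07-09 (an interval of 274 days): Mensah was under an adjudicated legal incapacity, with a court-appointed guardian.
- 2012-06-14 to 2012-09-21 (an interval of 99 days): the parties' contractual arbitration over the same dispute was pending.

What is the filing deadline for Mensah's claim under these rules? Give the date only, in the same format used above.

The limitation period began to run on 2010-07-26.
Adding the 8 months base period to 2010-07-26 gives a deadline of 2011-03-26, before any tolling.
The plaintiff's legal incapacity from 2010-10-08 to 2011-07-09 tolled the period for 274 days, extending the deadline to 2011-12-25.
By the time the pending related arbitration began on 2012-06-14, the limitation period had already expired on 2011-12-25; that interval cannot revive it.

2011-12-25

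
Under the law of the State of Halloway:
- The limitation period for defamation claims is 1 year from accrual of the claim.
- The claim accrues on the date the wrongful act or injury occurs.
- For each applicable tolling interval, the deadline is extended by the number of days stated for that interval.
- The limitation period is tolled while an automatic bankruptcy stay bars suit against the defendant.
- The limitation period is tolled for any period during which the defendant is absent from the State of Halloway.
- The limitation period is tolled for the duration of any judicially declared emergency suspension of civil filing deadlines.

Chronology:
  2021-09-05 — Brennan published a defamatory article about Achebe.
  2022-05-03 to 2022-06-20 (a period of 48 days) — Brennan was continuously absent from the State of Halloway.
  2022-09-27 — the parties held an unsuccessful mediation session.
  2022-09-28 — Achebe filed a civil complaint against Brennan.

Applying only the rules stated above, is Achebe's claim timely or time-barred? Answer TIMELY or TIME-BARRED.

TIMELY

The claim accrued on 2021-09-05, the date of the act.
1 year from 2021-09-05 is 2022-09-05.
The defendant's absence from the jurisdiction from 2022-05-03 to 2022-06-20 tolled the period for 48 days, extending the deadline to 2022-10-23.
None of the other events listed affects the running of the period under the stated rules.
Filing on 2022-09-28 beat the 2022-10-23 deadline — the action is timely.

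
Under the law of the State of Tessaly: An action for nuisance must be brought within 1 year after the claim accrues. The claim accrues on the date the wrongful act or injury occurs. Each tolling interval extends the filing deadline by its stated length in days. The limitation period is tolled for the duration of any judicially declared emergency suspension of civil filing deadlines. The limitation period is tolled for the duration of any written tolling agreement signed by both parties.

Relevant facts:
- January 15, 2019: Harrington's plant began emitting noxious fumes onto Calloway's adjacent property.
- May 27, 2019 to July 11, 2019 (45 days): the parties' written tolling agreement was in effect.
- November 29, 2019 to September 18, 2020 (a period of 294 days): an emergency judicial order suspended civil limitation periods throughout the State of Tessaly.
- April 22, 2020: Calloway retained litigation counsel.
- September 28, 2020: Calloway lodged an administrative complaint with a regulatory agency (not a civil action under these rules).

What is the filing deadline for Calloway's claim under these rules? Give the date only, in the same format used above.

December 19, 2020

The limitation period began to run on January 15, 2019.
Adding the 1 year base period to January 15, 2019 gives a deadline of January 15, 2020, before any tolling.
Because the written tolling agreement ran from May 27, 2019 to July 11, 2019, the deadline is extended by 45 days to February 29, 2020.
The emergency suspension of filing deadlines from November 29, 2019 to September 18, 2020 tolled the period for 294 days, extending the deadline to December 19, 2020.
Nothing else in the chronology tolls or restarts the period.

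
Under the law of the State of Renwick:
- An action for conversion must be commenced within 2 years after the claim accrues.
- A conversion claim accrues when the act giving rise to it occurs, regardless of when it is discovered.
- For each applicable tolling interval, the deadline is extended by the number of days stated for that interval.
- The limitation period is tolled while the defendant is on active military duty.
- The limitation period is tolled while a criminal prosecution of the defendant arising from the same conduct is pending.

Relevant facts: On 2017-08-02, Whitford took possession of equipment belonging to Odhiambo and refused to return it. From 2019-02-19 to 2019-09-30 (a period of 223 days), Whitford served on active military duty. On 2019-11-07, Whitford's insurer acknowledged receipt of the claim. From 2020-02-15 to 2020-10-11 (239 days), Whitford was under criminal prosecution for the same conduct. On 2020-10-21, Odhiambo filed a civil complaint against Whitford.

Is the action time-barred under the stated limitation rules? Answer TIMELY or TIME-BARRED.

TIMELY

The claim accrued on 2017-08-02, when the wrongful act occurred.
2 years from 2017-08-02 is 2019-08-02.
Because the defendant's active military service ran from 2019-02-19 to 2019-09-30, the deadline is extended by 223 days to 2020-03-12.
The period was tolled for 239 days by the pending criminal prosecution (2020-02-15 to 2020-10-11), pushing the deadline to 2020-11-06.
None of the other events listed affects the running of the period under the stated rules.
Odhiambo filed on 2020-10-21, before the 2020-11-06 deadline, so the action is timely.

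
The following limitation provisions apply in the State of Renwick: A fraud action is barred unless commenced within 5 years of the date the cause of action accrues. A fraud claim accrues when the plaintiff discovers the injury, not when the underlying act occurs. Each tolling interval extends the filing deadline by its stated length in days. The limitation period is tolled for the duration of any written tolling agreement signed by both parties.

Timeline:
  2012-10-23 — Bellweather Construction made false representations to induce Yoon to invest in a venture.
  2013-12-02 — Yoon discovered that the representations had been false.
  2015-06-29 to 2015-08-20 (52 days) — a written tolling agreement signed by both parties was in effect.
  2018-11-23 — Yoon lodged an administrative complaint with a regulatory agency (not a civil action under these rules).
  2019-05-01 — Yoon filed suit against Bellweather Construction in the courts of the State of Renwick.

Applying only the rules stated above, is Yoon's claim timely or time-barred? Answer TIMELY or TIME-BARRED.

The claim did not accrue until Yoon discovered the injury on 2013-12-02; the 2012-10-23 act date does not start the clock under the stated rule.
The untolled deadline — 5 years after 2013-12-02 — is 2018-12-02.
Because the written tolling agreement ran from 2015-06-29 to 2015-08-20, the deadline is extended by 52 days to 2019-01-23.
Nothing else in the chronology tolls or restarts the period.
Filing on 2019-05-01 missed the 2019-01-23 deadline — the action is time-barred.

TIME-BARRED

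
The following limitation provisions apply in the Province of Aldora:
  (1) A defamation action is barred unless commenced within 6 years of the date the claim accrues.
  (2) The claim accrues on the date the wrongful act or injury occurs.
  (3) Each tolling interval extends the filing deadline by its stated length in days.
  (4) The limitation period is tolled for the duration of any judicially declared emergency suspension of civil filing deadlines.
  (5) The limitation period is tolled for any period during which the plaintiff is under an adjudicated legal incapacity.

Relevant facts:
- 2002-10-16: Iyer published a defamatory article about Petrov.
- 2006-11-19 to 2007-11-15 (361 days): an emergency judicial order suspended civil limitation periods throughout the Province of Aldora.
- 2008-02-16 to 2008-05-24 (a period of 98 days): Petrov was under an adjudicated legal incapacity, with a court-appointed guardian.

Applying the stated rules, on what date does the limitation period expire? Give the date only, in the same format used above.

2010-01-18

The claim accrued on 2002-10-16, when the wrongful act occurred.
6 years from 2002-10-16 is 2008-10-16.
The period was tolled for 361 days by the emergency suspension of filing deadlines (2006-11-19 to 2007-11-15), pushing the deadline to 2009-10-12.
The plaintiff's legal incapacity from 2008-02-16 to 2008-05-24 tolled the period for 98 days, extending the deadline to 2010-01-18.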